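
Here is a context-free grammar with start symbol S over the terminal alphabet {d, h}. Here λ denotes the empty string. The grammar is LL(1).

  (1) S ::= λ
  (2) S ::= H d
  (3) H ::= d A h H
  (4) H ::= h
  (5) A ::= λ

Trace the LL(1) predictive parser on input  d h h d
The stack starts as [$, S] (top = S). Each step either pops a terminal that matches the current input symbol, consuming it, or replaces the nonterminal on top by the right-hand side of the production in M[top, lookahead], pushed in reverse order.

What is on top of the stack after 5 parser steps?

     Stack        Input      Action
  1  $ S          d h h d $  expand S ::= H d
  2  $ d H        d h h d $  expand H ::= d A h H
  3  $ d H h A d  d h h d $  match d
  4  $ d H h A    h h d $    expand A ::= λ
  5  $ d H h      h h d $    match h
Stack after step 5: $ d H (top = H).

H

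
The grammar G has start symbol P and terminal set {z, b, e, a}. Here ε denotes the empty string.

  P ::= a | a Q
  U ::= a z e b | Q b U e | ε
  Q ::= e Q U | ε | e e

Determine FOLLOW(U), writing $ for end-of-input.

{$, a, b, e}

FIRST(P) = {a}
FIRST(Q) = {ε, e}
FIRST(U) = {ε, a, b, e}  (via Q b U e)
FOLLOW(P) includes $ since P is the start symbol.
FOLLOW(P): P appears on no right-hand side. Thus FOLLOW(P) = {$}.
FOLLOW(Q): in P::=a Q, the suffix after Q is empty, so FOLLOW(Q) ⊇ FOLLOW(P) = {$}; in U::=Q b U e, Q is followed by b U e with FIRST {b}; in Q::=e Q U, Q is followed by U with FIRST {ε, a, b, e}; in Q::=e Q U, the suffix after Q is nullable (adds nothing new). Thus FOLLOW(Q) = {$, a, b, e}.
FOLLOW(U): in U::=Q b U e, U is followed by e with FIRST {e}; in Q::=e Q U, the suffix after U is empty, so FOLLOW(U) ⊇ FOLLOW(Q) = {$, a, b, e}. Thus FOLLOW(U) = {$, a, b, e}.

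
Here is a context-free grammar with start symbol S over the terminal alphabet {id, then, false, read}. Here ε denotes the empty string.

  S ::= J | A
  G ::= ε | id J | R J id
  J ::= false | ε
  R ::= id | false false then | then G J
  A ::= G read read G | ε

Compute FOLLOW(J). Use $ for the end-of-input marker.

{$, false, id, read}

FIRST(J): from J::=false we get {false}; from J::=ε we get {ε}. So FIRST(J) = {ε, false}.
FIRST(R): from R::=id we get {id}; from R::=false false then we get {false}; from R::=then G J we get {then}. So FIRST(R) = {false, id, then}.
FIRST(G): from G::=ε we get {ε}; from G::=id J we get {id}; from G::=R J id we get {false, id, then}. So FIRST(G) = {ε, false, id, then}.
FIRST(A): from A::=G read read G we get {false, id, read, then}; from A::=ε we get {ε}. So FIRST(A) = {ε, false, id, read, then}.
FIRST(S): from S::=J we get {ε, false}; from S::=A we get {ε, false, id, read, then}. So FIRST(S) = {ε, false, id, read, then}.
FOLLOW(S) includes $ since S is the start symbol.
FOLLOW(S): S appears on no right-hand side. Thus FOLLOW(S) = {$}.
FOLLOW(R): in G::=R J id, R is followed by J id with FIRST {false, id}. Thus FOLLOW(R) = {false, id}.
FOLLOW(A): in S::=A, the suffix after A is empty, so FOLLOW(A) ⊇ FOLLOW(S) = {$}. Thus FOLLOW(A) = {$}.
FOLLOW(G): in R::=then G J, G is followed by J with FIRST {ε, false}; in R::=then G J, the suffix after G is nullable, so FOLLOW(G) ⊇ FOLLOW(R) = {false, id}; in A::=G read read G (occurrence 1), G is followed by read read G with FIRST {read}; in A::=G read read G (occurrence 2), the suffix after G is empty, so FOLLOW(G) ⊇ FOLLOW(A) = {$}. Thus FOLLOW(G) = {$, false, id, read}.
FOLLOW(J): in S::=J, the suffix after J is empty, so FOLLOW(J) ⊇ FOLLOW(S) = {$}; in G::=id J, the suffix after J is empty, so FOLLOW(J) ⊇ FOLLOW(G) = {$, false, id, read}; in G::=R J id, J is followed by id with FIRST {id}; in R::=then G J, the suffix after J is empty, so FOLLOW(J) ⊇ FOLLOW(R) = {false, id}. Thus FOLLOW(J) = {$, false, id, read}.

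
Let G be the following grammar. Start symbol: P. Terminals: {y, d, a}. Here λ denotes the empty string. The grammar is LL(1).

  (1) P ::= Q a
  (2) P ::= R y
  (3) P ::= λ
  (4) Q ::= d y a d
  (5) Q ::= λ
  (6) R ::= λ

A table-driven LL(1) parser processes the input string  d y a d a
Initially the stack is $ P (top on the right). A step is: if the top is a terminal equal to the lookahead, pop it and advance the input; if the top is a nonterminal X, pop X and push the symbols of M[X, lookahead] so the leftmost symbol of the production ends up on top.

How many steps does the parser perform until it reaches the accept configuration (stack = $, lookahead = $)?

7

step 1: stack=$ P  input=d y a d a $  — expand P ::= Q a
step 2: stack=$ a Q  input=d y a d a $  — expand Q ::= d y a d
step 3: stack=$ a d a y d  input=d y a d a $  — match d
step 4: stack=$ a d a y  input=y a d a $  — match y
step 5: stack=$ a d a  input=a d a $  — match a
step 6: stack=$ a d  input=d a $  — match d
step 7: stack=$ a  input=a $  — match a
Accept reached after 7 steps.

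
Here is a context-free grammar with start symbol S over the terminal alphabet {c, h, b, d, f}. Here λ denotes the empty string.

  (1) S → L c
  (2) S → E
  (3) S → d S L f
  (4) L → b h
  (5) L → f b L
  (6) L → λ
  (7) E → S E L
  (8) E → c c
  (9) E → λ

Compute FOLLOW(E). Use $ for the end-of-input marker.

FIRST(L): from L→b h we get {b}; from L→f b L we get {f}; from L→λ we get {λ}. So FIRST(L) = {λ, b, f}.
FIRST(S): from S→L c we get {b, c, f}; from S→E we get {λ, b, c, d, f}; from S→d S L f we get {d}. So FIRST(S) = {λ, b, c, d, f}.
FIRST(E): from E→S E L we get {λ, b, c, d, f}; from E→c c we get {c}; from E→λ we get {λ}. So FIRST(E) = {λ, b, c, d, f}.
FOLLOW(S) includes $ since S is the start symbol.
FOLLOW(S): in S→d S L f, S is followed by L f with FIRST {b, f}; in E→S E L, S is followed by E L with FIRST {λ, b, c, d, f}; in E→S E L, the suffix after S is nullable, so FOLLOW(S) ⊇ FOLLOW(E) = {$, b, c, d, f}. Thus FOLLOW(S) = {$, b, c, d, f}.
FOLLOW(E): in S→E, the suffix after E is empty, so FOLLOW(E) ⊇ FOLLOW(S) = {$, b, c, d, f}; in E→S E L, E is followed by L with FIRST {λ, b, f}; in E→S E L, the suffix after E is nullable (adds nothing new). Thus FOLLOW(E) = {$, b, c, d, f}.
FOLLOW(L): in S→L c, L is followed by c with FIRST {c}; in S→d S L f, L is followed by f with FIRST {f}; in L→f b L, the suffix after L is empty (adds nothing new); in E→S E L, the suffix after L is empty, so FOLLOW(L) ⊇ FOLLOW(E) = {$, b, c, d, f}. Thus FOLLOW(L) = {$, b, c, d, f}.

{$, b, c, d, f}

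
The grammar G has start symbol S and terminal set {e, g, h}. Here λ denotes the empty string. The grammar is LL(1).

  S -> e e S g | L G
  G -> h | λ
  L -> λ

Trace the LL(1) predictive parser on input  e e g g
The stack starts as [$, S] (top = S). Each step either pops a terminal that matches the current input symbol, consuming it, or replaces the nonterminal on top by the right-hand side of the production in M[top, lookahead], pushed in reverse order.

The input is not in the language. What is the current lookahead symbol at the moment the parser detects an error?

g

     Stack      Input      Action
  1  $ S        e e g g $  expand S -> e e S g
  2  $ g S e e  e e g g $  match e
  3  $ g S e    e g g $    match e
  4  $ g S      g g $      expand S -> L G
  5  $ g G L    g g $      expand L -> λ
  6  $ g G      g g $      expand G -> λ
  7  $ g        g g $      match g
  8  $          g $        error: stack empty but input remains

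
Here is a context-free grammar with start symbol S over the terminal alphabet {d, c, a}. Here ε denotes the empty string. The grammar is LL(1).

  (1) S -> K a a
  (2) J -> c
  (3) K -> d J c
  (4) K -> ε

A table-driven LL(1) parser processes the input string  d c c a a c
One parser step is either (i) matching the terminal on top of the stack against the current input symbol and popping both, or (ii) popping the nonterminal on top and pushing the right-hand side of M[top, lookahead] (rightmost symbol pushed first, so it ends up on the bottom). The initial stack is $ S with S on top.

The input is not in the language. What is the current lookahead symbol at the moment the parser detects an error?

     Stack        Input          Action
  1  $ S          d c c a a c $  expand S -> K a a
  2  $ a a K      d c c a a c $  expand K -> d J c
  3  $ a a c J d  d c c a a c $  match d
  4  $ a a c J    c c a a c $    expand J -> c
  5  $ a a c c    c c a a c $    match c
  6  $ a a c      c a a c $      match c
  7  $ a a        a a c $        match a
  8  $ a          a c $          match a
  9  $            c $            error: stack empty but input remains

c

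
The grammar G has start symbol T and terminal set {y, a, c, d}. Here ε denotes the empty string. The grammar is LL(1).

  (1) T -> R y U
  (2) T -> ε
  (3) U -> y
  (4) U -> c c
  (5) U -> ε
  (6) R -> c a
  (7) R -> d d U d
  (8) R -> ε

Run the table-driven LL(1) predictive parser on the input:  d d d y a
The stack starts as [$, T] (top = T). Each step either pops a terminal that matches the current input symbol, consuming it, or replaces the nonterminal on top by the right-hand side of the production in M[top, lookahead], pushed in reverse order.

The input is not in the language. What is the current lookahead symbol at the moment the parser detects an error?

a

     Stack          Input        Action
  1  $ T            d d d y a $  expand T -> R y U
  2  $ U y R        d d d y a $  expand R -> d d U d
  3  $ U y d U d d  d d d y a $  match d
  4  $ U y d U d    d d y a $    match d
  5  $ U y d U      d y a $      expand U -> ε
  6  $ U y d        d y a $      match d
  7  $ U y          y a $        match y
  8  $ U            a $          error: M[U, a] is empty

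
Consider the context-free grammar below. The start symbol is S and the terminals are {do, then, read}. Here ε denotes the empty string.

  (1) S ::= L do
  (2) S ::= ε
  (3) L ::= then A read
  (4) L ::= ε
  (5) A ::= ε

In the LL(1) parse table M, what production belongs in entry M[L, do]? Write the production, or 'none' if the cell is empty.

L ::= ε

FIRST(L): from L::=then A read we get {then}; from L::=ε we get {ε}. So FIRST(L) = {ε, then}.
FIRST(A): from A::=ε we get {ε}. So FIRST(A) = {ε}.
FIRST(S): from S::=L do we get {do, then}; from S::=ε we get {ε}. So FIRST(S) = {ε, do, then}.
FOLLOW(S) includes $ since S is the start symbol.
FOLLOW(L): in S::=L do, L is followed by do with FIRST {do}. Thus FOLLOW(L) = {do}.
For L ::= then A read: FIRST(then A read) = {then}, so it goes in M[L, t] for t ∈ {then}.
For L ::= ε: FIRST(ε) = {ε}, so it goes in M[L, t] for t ∈ {}; since ε ∈ FIRST, also for every t ∈ FOLLOW(L) = {do}.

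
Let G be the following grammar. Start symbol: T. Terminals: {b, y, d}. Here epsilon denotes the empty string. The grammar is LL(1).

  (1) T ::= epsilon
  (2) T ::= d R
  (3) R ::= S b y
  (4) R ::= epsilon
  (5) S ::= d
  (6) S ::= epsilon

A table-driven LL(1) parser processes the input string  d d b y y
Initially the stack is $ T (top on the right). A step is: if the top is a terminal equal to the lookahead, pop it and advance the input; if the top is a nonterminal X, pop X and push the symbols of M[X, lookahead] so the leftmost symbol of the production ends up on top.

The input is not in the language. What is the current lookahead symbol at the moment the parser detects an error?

step 1: stack=$ T  input=d d b y y $  — expand T ::= d R
step 2: stack=$ R d  input=d d b y y $  — match d
step 3: stack=$ R  input=d b y y $  — expand R ::= S b y
step 4: stack=$ y b S  input=d b y y $  — expand S ::= d
step 5: stack=$ y b d  input=d b y y $  — match d
step 6: stack=$ y b  input=b y y $  — match b
step 7: stack=$ y  input=y y $  — match y
step 8: stack=$  input=y $  — error: stack empty but input remains

y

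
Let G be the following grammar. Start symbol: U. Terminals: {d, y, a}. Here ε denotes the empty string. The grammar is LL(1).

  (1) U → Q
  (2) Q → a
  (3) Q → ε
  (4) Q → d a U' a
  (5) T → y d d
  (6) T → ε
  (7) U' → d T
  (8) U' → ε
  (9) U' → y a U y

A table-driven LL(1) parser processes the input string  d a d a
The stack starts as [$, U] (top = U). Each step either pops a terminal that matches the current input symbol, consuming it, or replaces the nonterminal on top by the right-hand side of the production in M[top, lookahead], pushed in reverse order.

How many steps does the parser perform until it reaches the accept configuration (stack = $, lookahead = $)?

step 1: stack=$ U  input=d a d a $  — expand U → Q
step 2: stack=$ Q  input=d a d a $  — expand Q → d a U' a
step 3: stack=$ a U' a d  input=d a d a $  — match d
step 4: stack=$ a U' a  input=a d a $  — match a
step 5: stack=$ a U'  input=d a $  — expand U' → d T
step 6: stack=$ a T d  input=d a $  — match d
step 7: stack=$ a T  input=a $  — expand T → ε
step 8: stack=$ a  input=a $  — match a
Accept reached after 8 steps.

8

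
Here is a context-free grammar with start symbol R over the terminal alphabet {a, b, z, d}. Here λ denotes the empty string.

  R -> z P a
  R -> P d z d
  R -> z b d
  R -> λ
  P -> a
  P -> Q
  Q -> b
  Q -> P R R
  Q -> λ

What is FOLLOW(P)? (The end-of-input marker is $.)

{a, b, d, z}

FIRST(R) = {λ, a, b, d, z}  (via P d z d)
FIRST(P) = {λ, a, b, d, z}  (via Q)
FIRST(Q) = {λ, a, b, d, z}  (via P R R)
FOLLOW(R) includes $ since R is the start symbol.
FOLLOW(R): in Q->P R R (occurrence 1), R is followed by R with FIRST {λ, a, b, d, z}; in Q->P R R (occurrence 1), the suffix after R is nullable, so FOLLOW(R) ⊇ FOLLOW(Q) = {a, b, d, z}; in Q->P R R (occurrence 2), the suffix after R is empty, so FOLLOW(R) ⊇ FOLLOW(Q) = {a, b, d, z}. Thus FOLLOW(R) = {$, a, b, d, z}.
FOLLOW(P): in R->z P a, P is followed by a with FIRST {a}; in R->P d z d, P is followed by d z d with FIRST {d}; in Q->P R R, P is followed by R R with FIRST {λ, a, b, d, z}; in Q->P R R, the suffix after P is nullable, so FOLLOW(P) ⊇ FOLLOW(Q) = {a, b, d, z}. Thus FOLLOW(P) = {a, b, d, z}.
FOLLOW(Q): in P->Q, the suffix after Q is empty, so FOLLOW(Q) ⊇ FOLLOW(P) = {a, b, d, z}. Thus FOLLOW(Q) = {a, b, d, z}.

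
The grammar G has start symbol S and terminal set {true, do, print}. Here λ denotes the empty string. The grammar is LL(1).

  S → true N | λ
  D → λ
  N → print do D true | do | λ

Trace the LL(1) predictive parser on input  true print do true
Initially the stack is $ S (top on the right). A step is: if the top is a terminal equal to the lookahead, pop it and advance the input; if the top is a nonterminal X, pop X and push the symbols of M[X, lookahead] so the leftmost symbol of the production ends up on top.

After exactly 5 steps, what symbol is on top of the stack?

step 1: stack=$ S  input=true print do true $  — expand S → true N
step 2: stack=$ N true  input=true print do true $  — match true
step 3: stack=$ N  input=print do true $  — expand N → print do D true
step 4: stack=$ true D do print  input=print do true $  — match print
step 5: stack=$ true D do  input=do true $  — match do
Stack after step 5: $ true D (top = D).

D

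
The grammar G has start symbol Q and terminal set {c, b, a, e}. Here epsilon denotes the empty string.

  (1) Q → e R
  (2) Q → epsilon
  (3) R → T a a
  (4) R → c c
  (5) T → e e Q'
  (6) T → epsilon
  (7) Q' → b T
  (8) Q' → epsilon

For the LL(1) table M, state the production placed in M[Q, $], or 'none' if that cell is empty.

FIRST(Q) = {epsilon, e}
FIRST(T) = {epsilon, e}
FIRST(Q') = {epsilon, b}
FIRST(R) = {a, c, e}  (via T a a)
FOLLOW(Q) includes $ since Q is the start symbol.
FOLLOW(Q): Q appears on no right-hand side. Thus FOLLOW(Q) = {$}.
For Q → e R: FIRST(e R) = {e}, so it goes in M[Q, t] for t ∈ {e}.
For Q → epsilon: FIRST(epsilon) = {epsilon}, so it goes in M[Q, t] for t ∈ {}; since epsilon ∈ FIRST, also for every t ∈ FOLLOW(Q) = {$}.

Q → epsilon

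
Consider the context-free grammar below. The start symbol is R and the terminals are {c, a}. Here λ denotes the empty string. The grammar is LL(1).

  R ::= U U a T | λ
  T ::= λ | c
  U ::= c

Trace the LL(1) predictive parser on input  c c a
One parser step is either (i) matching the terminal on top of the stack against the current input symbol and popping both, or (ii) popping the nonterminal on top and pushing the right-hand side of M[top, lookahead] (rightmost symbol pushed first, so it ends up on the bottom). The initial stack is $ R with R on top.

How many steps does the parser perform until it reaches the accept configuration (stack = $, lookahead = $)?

     Stack      Input    Action
  1  $ R        c c a $  expand R ::= U U a T
  2  $ T a U U  c c a $  expand U ::= c
  3  $ T a U c  c c a $  match c
  4  $ T a U    c a $    expand U ::= c
  5  $ T a c    c a $    match c
  6  $ T a      a $      match a
  7  $ T        $        expand T ::= λ
Accept reached after 7 steps.

7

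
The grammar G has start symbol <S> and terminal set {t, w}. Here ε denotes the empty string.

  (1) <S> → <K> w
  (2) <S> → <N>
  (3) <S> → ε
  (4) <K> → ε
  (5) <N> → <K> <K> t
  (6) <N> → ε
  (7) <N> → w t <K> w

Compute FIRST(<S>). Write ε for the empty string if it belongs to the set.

{ε, t, w}

FIRST(<K>) = {ε}
FIRST(<N>) = {ε, t, w}  (via <K> <K> t)
FIRST(<S>) = {ε, t, w}  (via <K> w, <N>)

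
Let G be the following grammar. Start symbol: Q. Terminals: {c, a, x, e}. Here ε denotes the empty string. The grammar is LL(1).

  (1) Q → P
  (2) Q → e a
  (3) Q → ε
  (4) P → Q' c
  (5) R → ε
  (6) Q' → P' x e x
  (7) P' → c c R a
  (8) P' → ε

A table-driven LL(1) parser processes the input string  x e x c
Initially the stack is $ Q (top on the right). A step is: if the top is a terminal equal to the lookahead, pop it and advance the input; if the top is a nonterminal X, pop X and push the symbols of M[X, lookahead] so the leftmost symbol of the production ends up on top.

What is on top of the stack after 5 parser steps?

step 1: stack=$ Q  input=x e x c $  — expand Q → P
step 2: stack=$ P  input=x e x c $  — expand P → Q' c
step 3: stack=$ c Q'  input=x e x c $  — expand Q' → P' x e x
step 4: stack=$ c x e x P'  input=x e x c $  — expand P' → ε
step 5: stack=$ c x e x  input=x e x c $  — match x
Stack after step 5: $ c x e (top = e).

e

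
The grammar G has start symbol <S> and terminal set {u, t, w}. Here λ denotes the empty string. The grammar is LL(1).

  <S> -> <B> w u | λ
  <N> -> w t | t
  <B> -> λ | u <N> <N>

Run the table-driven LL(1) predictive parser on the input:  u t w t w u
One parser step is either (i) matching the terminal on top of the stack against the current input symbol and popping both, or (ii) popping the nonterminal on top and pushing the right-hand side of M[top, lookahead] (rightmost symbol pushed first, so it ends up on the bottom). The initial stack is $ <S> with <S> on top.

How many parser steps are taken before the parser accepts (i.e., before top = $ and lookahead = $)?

step 1: stack=$ <S>  input=u t w t w u $  — expand <S> -> <B> w u
step 2: stack=$ u w <B>  input=u t w t w u $  — expand <B> -> u <N> <N>
step 3: stack=$ u w <N> <N> u  input=u t w t w u $  — match u
step 4: stack=$ u w <N> <N>  input=t w t w u $  — expand <N> -> t
step 5: stack=$ u w <N> t  input=t w t w u $  — match t
step 6: stack=$ u w <N>  input=w t w u $  — expand <N> -> w t
step 7: stack=$ u w t w  input=w t w u $  — match w
step 8: stack=$ u w t  input=t w u $  — match t
step 9: stack=$ u w  input=w u $  — match w
step 10: stack=$ u  input=u $  — match u
Accept reached after 10 steps.

10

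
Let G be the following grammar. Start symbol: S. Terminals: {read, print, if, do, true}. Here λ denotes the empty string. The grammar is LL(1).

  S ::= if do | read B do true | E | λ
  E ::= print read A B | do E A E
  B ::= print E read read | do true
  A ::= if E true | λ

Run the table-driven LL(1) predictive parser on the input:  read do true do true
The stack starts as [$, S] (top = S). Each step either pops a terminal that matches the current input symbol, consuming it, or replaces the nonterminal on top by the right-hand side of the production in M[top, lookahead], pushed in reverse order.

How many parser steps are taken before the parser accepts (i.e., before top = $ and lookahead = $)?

step 1: stack=$ S  input=read do true do true $  — expand S ::= read B do true
step 2: stack=$ true do B read  input=read do true do true $  — match read
step 3: stack=$ true do B  input=do true do true $  — expand B ::= do true
step 4: stack=$ true do true do  input=do true do true $  — match do
step 5: stack=$ true do true  input=true do true $  — match true
step 6: stack=$ true do  input=do true $  — match do
step 7: stack=$ true  input=true $  — match true
Accept reached after 7 steps.

7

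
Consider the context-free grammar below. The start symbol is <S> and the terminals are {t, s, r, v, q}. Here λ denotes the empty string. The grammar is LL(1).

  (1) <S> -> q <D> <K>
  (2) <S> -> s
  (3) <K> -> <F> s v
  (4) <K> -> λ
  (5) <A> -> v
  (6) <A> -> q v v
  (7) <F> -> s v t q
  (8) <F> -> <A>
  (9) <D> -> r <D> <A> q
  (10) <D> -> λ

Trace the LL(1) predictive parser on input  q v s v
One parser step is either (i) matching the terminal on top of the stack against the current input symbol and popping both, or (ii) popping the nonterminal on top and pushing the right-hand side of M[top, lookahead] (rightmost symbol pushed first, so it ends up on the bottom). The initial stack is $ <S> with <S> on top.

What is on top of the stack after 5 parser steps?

<A>

     Stack        Input      Action
  1  $ <S>        q v s v $  expand <S> -> q <D> <K>
  2  $ <K> <D> q  q v s v $  match q
  3  $ <K> <D>    v s v $    expand <D> -> λ
  4  $ <K>        v s v $    expand <K> -> <F> s v
  5  $ v s <F>    v s v $    expand <F> -> <A>
Stack after step 5: $ v s <A> (top = <A>).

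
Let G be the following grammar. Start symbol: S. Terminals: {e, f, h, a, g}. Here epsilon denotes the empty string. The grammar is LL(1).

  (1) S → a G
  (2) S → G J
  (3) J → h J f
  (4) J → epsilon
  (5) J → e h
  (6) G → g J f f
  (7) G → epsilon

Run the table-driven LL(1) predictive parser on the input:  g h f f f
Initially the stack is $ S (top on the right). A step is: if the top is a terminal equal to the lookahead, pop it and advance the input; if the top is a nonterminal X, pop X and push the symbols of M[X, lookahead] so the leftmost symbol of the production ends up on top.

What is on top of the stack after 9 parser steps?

J

     Stack          Input        Action
  1  $ S            g h f f f $  expand S → G J
  2  $ J G          g h f f f $  expand G → g J f f
  3  $ J f f J g    g h f f f $  match g
  4  $ J f f J      h f f f $    expand J → h J f
  5  $ J f f f J h  h f f f $    match h
  6  $ J f f f J    f f f $      expand J → epsilon
  7  $ J f f f      f f f $      match f
  8  $ J f f        f f $        match f
  9  $ J f          f $          match f
Stack after step 9: $ J (top = J).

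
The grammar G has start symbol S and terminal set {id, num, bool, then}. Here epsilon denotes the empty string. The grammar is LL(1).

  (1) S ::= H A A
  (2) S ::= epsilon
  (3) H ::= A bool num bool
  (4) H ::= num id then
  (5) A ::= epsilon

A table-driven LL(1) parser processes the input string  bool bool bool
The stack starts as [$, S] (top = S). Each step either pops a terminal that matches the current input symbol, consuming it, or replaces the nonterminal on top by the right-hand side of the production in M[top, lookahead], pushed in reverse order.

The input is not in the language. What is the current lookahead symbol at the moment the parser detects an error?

     Stack                  Input             Action
  1  $ S                    bool bool bool $  expand S ::= H A A
  2  $ A A H                bool bool bool $  expand H ::= A bool num bool
  3  $ A A bool num bool A  bool bool bool $  expand A ::= epsilon
  4  $ A A bool num bool    bool bool bool $  match bool
  5  $ A A bool num         bool bool $       error: top is terminal num but lookahead is bool

bool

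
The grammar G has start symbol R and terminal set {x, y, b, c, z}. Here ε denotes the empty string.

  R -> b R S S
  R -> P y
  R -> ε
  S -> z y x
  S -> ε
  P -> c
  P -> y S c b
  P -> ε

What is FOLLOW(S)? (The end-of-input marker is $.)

{$, c, z}

FIRST(S) = {ε, z}
FIRST(P) = {ε, c, y}
FIRST(R) = {ε, b, c, y}  (via P y)
FOLLOW(R) includes $ since R is the start symbol.
FOLLOW(R): in R->b R S S, R is followed by S S with FIRST {ε, z}; in R->b R S S, the suffix after R is nullable (adds nothing new). Thus FOLLOW(R) = {$, z}.
FOLLOW(S): in R->b R S S (occurrence 1), S is followed by S with FIRST {ε, z}; in R->b R S S (occurrence 1), the suffix after S is nullable, so FOLLOW(S) ⊇ FOLLOW(R) = {$, z}; in R->b R S S (occurrence 2), the suffix after S is empty, so FOLLOW(S) ⊇ FOLLOW(R) = {$, z}; in P->y S c b, S is followed by c b with FIRST {c}. Thus FOLLOW(S) = {$, c, z}.
FOLLOW(P): in R->P y, P is followed by y with FIRST {y}. Thus FOLLOW(P) = {y}.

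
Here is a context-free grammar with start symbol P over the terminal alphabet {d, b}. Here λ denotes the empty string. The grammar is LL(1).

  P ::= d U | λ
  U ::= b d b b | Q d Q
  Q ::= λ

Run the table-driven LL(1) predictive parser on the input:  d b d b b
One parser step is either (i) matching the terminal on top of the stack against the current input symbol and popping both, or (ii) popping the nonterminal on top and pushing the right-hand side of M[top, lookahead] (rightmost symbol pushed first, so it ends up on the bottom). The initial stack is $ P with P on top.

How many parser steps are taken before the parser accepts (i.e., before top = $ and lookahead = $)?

7

     Stack      Input        Action
  1  $ P        d b d b b $  expand P ::= d U
  2  $ U d      d b d b b $  match d
  3  $ U        b d b b $    expand U ::= b d b b
  4  $ b b d b  b d b b $    match b
  5  $ b b d    d b b $      match d
  6  $ b b      b b $        match b
  7  $ b        b $          match b
Accept reached after 7 steps.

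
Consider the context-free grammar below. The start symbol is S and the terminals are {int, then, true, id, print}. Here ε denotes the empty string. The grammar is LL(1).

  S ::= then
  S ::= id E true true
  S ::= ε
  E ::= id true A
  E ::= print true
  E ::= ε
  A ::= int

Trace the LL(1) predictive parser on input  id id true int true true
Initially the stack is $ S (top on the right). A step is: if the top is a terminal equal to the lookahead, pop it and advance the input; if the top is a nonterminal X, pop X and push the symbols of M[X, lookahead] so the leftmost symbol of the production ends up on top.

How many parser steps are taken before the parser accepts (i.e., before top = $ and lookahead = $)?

9

     Stack                  Input                       Action
  1  $ S                    id id true int true true $  expand S ::= id E true true
  2  $ true true E id       id id true int true true $  match id
  3  $ true true E          id true int true true $     expand E ::= id true A
  4  $ true true A true id  id true int true true $     match id
  5  $ true true A true     true int true true $        match true
  6  $ true true A          int true true $             expand A ::= int
  7  $ true true int        int true true $             match int
  8  $ true true            true true $                 match true
  9  $ true                 true $                      match true
Accept reached after 9 steps.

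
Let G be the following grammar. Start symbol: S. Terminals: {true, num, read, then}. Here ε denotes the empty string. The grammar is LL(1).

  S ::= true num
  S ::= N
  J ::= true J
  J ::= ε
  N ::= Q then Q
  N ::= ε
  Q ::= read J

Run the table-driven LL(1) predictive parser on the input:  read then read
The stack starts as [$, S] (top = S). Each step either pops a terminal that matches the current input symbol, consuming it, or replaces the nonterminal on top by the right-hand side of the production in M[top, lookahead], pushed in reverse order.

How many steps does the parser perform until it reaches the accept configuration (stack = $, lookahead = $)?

9

     Stack            Input             Action
  1  $ S              read then read $  expand S ::= N
  2  $ N              read then read $  expand N ::= Q then Q
  3  $ Q then Q       read then read $  expand Q ::= read J
  4  $ Q then J read  read then read $  match read
  5  $ Q then J       then read $       expand J ::= ε
  6  $ Q then         then read $       match then
  7  $ Q              read $            expand Q ::= read J
  8  $ J read         read $            match read
  9  $ J              $                 expand J ::= ε
Accept reached after 9 steps.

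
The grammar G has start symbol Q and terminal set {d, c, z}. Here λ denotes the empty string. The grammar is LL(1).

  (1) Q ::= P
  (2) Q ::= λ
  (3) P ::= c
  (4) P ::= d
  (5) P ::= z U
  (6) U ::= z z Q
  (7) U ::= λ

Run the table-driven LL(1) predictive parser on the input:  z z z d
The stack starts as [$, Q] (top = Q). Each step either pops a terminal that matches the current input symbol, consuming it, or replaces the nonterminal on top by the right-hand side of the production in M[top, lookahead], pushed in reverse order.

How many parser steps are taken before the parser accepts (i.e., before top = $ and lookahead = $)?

9

     Stack    Input      Action
  1  $ Q      z z z d $  expand Q ::= P
  2  $ P      z z z d $  expand P ::= z U
  3  $ U z    z z z d $  match z
  4  $ U      z z d $    expand U ::= z z Q
  5  $ Q z z  z z d $    match z
  6  $ Q z    z d $      match z
  7  $ Q      d $        expand Q ::= P
  8  $ P      d $        expand P ::= d
  9  $ d      d $        match d
Accept reached after 9 steps.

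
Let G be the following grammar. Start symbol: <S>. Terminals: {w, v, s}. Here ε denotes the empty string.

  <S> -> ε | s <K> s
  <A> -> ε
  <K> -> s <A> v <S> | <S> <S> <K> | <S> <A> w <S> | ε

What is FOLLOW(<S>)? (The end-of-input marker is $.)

{$, s, w}

FIRST(<S>): from <S>->ε we get {ε}; from <S>->s <K> s we get {s}. So FIRST(<S>) = {ε, s}.
FIRST(<A>): from <A>->ε we get {ε}. So FIRST(<A>) = {ε}.
FIRST(<K>): from <K>->s <A> v <S> we get {s}; from <K>-><S> <S> <K> we get {ε, s, w}; from <K>-><S> <A> w <S> we get {s, w}; from <K>->ε we get {ε}. So FIRST(<K>) = {ε, s, w}.
FOLLOW(<S>) includes $ since <S> is the start symbol.
FOLLOW(<A>): in <K>->s <A> v <S>, <A> is followed by v <S> with FIRST {v}; in <K>-><S> <A> w <S>, <A> is followed by w <S> with FIRST {w}. Thus FOLLOW(<A>) = {v, w}.
FOLLOW(<K>): in <S>->s <K> s, <K> is followed by s with FIRST {s}; in <K>-><S> <S> <K>, the suffix after <K> is empty (adds nothing new). Thus FOLLOW(<K>) = {s}.
FOLLOW(<S>): in <K>->s <A> v <S>, the suffix after <S> is empty, so FOLLOW(<S>) ⊇ FOLLOW(<K>) = {s}; in <K>-><S> <S> <K> (occurrence 1), <S> is followed by <S> <K> with FIRST {ε, s, w}; in <K>-><S> <S> <K> (occurrence 1), the suffix after <S> is nullable, so FOLLOW(<S>) ⊇ FOLLOW(<K>) = {s}; in <K>-><S> <S> <K> (occurrence 2), <S> is followed by <K> with FIRST {ε, s, w}; in <K>-><S> <S> <K> (occurrence 2), the suffix after <S> is nullable, so FOLLOW(<S>) ⊇ FOLLOW(<K>) = {s}; in <K>-><S> <A> w <S> (occurrence 1), <S> is followed by <A> w <S> with FIRST {w}; in <K>-><S> <A> w <S> (occurrence 2), the suffix after <S> is empty, so FOLLOW(<S>) ⊇ FOLLOW(<K>) = {s}. Thus FOLLOW(<S>) = {$, s, w}.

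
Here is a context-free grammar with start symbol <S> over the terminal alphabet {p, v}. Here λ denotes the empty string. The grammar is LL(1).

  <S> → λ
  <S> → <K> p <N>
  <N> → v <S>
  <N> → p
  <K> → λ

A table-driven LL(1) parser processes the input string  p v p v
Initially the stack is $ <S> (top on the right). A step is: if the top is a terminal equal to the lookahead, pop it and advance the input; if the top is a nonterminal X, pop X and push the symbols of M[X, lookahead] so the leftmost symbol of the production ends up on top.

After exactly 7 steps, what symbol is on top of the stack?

p

step 1: stack=$ <S>  input=p v p v $  — expand <S> → <K> p <N>
step 2: stack=$ <N> p <K>  input=p v p v $  — expand <K> → λ
step 3: stack=$ <N> p  input=p v p v $  — match p
step 4: stack=$ <N>  input=v p v $  — expand <N> → v <S>
step 5: stack=$ <S> v  input=v p v $  — match v
step 6: stack=$ <S>  input=p v $  — expand <S> → <K> p <N>
step 7: stack=$ <N> p <K>  input=p v $  — expand <K> → λ
Stack after step 7: $ <N> p (top = p).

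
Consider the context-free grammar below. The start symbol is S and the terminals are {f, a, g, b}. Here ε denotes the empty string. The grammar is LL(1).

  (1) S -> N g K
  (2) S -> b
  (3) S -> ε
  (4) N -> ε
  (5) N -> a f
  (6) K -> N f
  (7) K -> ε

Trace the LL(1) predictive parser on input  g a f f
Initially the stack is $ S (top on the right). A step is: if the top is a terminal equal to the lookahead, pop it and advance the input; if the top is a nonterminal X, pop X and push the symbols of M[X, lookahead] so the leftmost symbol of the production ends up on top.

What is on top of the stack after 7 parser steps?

     Stack    Input      Action
  1  $ S      g a f f $  expand S -> N g K
  2  $ K g N  g a f f $  expand N -> ε
  3  $ K g    g a f f $  match g
  4  $ K      a f f $    expand K -> N f
  5  $ f N    a f f $    expand N -> a f
  6  $ f f a  a f f $    match a
  7  $ f f    f f $      match f
Stack after step 7: $ f (top = f).

f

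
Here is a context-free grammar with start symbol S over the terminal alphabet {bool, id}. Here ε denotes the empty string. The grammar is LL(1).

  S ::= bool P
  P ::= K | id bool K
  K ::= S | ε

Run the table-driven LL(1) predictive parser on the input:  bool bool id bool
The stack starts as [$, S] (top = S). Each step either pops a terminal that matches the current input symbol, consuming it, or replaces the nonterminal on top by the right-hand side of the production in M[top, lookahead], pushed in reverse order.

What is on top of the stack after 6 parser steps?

     Stack     Input                Action
  1  $ S       bool bool id bool $  expand S ::= bool P
  2  $ P bool  bool bool id bool $  match bool
  3  $ P       bool id bool $       expand P ::= K
  4  $ K       bool id bool $       expand K ::= S
  5  $ S       bool id bool $       expand S ::= bool P
  6  $ P bool  bool id bool $       match bool
Stack after step 6: $ P (top = P).

P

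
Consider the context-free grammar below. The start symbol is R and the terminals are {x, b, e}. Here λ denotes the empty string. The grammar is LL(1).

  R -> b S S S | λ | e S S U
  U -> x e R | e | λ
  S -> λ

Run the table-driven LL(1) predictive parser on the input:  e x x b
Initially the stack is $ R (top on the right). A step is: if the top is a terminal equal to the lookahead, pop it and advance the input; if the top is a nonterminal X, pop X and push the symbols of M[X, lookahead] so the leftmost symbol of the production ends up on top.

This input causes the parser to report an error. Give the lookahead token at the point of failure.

x

step 1: stack=$ R  input=e x x b $  — expand R -> e S S U
step 2: stack=$ U S S e  input=e x x b $  — match e
step 3: stack=$ U S S  input=x x b $  — expand S -> λ
step 4: stack=$ U S  input=x x b $  — expand S -> λ
step 5: stack=$ U  input=x x b $  — expand U -> x e R
step 6: stack=$ R e x  input=x x b $  — match x
step 7: stack=$ R e  input=x b $  — error: top is terminal e but lookahead is x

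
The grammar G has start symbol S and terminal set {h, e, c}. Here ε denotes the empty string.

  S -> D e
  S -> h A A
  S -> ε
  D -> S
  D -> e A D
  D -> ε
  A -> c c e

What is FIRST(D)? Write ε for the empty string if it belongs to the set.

{ε, e, h}

FIRST(A) = {c}
FIRST(S) = {ε, e, h}  (via D e)
FIRST(D) = {ε, e, h}  (via S)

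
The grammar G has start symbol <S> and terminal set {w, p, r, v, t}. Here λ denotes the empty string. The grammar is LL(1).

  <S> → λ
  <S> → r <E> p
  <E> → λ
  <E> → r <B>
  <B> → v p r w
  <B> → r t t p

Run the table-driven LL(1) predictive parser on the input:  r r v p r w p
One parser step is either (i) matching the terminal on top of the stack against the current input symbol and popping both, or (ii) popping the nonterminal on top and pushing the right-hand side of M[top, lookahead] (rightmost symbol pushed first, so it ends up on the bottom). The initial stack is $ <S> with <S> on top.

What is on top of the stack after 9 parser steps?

     Stack        Input            Action
  1  $ <S>        r r v p r w p $  expand <S> → r <E> p
  2  $ p <E> r    r r v p r w p $  match r
  3  $ p <E>      r v p r w p $    expand <E> → r <B>
  4  $ p <B> r    r v p r w p $    match r
  5  $ p <B>      v p r w p $      expand <B> → v p r w
  6  $ p w r p v  v p r w p $      match v
  7  $ p w r p    p r w p $        match p
  8  $ p w r      r w p $          match r
  9  $ p w        w p $            match w
Stack after step 9: $ p (top = p).

p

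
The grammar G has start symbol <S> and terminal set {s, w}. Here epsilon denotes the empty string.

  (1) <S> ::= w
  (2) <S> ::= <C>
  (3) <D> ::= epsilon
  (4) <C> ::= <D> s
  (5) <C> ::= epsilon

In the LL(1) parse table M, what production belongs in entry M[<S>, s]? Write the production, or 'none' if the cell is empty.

<S> ::= <C>

FIRST(<D>) = {epsilon}
FIRST(<C>) = {epsilon, s}  (via <D> s)
FIRST(<S>) = {epsilon, s, w}  (via <C>)
FOLLOW(<S>) includes $ since <S> is the start symbol.
FOLLOW(<S>): <S> appears on no right-hand side. Thus FOLLOW(<S>) = {$}.
For <S> ::= w: FIRST(w) = {w}, so it goes in M[<S>, t] for t ∈ {w}.
For <S> ::= <C>: FIRST(<C>) = {epsilon, s}, so it goes in M[<S>, t] for t ∈ {s}; since epsilon ∈ FIRST, also for every t ∈ FOLLOW(<S>) = {$}.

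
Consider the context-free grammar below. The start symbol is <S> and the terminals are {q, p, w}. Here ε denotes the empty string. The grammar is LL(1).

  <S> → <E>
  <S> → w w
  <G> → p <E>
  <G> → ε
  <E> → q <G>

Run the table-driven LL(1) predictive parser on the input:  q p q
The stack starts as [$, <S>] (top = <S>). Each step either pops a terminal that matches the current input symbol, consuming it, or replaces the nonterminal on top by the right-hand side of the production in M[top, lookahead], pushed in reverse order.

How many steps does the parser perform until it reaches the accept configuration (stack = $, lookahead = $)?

8

     Stack    Input    Action
  1  $ <S>    q p q $  expand <S> → <E>
  2  $ <E>    q p q $  expand <E> → q <G>
  3  $ <G> q  q p q $  match q
  4  $ <G>    p q $    expand <G> → p <E>
  5  $ <E> p  p q $    match p
  6  $ <E>    q $      expand <E> → q <G>
  7  $ <G> q  q $      match q
  8  $ <G>    $        expand <G> → ε
Accept reached after 8 steps.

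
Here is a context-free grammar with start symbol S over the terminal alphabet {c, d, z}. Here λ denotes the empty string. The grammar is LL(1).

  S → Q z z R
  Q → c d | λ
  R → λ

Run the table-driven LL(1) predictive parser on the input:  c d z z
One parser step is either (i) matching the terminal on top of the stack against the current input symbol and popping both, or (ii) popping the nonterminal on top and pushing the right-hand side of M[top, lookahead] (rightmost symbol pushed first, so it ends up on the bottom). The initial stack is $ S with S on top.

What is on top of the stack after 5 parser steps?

z

step 1: stack=$ S  input=c d z z $  — expand S → Q z z R
step 2: stack=$ R z z Q  input=c d z z $  — expand Q → c d
step 3: stack=$ R z z d c  input=c d z z $  — match c
step 4: stack=$ R z z d  input=d z z $  — match d
step 5: stack=$ R z z  input=z z $  — match z
Stack after step 5: $ R z (top = z).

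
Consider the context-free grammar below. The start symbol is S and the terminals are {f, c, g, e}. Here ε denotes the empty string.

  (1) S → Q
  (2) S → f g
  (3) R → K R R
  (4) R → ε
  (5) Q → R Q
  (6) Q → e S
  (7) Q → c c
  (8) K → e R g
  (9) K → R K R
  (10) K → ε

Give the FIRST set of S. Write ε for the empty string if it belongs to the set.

{c, e, f}

FIRST(S): from S→Q we get {c, e}; from S→f g we get {f}. So FIRST(S) = {c, e, f}.
FIRST(R): from R→K R R we get {ε, e}; from R→ε we get {ε}. So FIRST(R) = {ε, e}.
FIRST(Q): from Q→R Q we get {c, e}; from Q→e S we get {e}; from Q→c c we get {c}. So FIRST(Q) = {c, e}.
FIRST(K): from K→e R g we get {e}; from K→R K R we get {ε, e}; from K→ε we get {ε}. So FIRST(K) = {ε, e}.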